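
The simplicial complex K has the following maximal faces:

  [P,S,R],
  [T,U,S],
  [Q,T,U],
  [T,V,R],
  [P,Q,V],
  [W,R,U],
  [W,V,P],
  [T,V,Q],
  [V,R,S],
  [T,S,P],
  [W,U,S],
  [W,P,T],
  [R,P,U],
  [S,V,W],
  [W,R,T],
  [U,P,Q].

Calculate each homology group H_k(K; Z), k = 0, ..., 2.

Fix the vertex order P < Q < R < S < T < U < V < W and write every simplex with vertices in increasing order. Then dim K = 2 and the simplices of K are:

  0-simplices (8): P, Q, R, S, T, U, V, W
  1-simplices (24): PQ, PR, PS, PT, PU, PV, PW, QT, QU, QV, RS, RT, RU, RV, RW, ST, SU, SV, SW, TU, TV, TW, UW, VW
  2-simplices (16): PQU, PQV, PRS, PRU, PST, PTW, PVW, QTU, QTV, RSV, RTV, RTW, RUW, STU, SUW, SVW

Hence C_0 ≅ Z^8, C_1 ≅ Z^24, C_2 ≅ Z^16.

The boundary map ∂_1: C_1 → C_0 sends each edge [p,q] (with p < q) to q − p. For instance
  ∂TV = V − T.
The resulting 8×24 matrix has rank 7, and its Smith normal form has invariant factors (1,1,1,1,1,1,1).

∂_2: C_2 → C_1 acts by ∂[p,q,r] = [q,r] − [p,r] + [p,q]. For instance
  ∂PQV = QV − PV + PQ,
  ∂PRS = RS − PS + PR.
This gives a 24×16 integer matrix of rank 15; reducing to Smith normal form yields diagonal entries (1,1,1,1,1,1,1,1,1,1,1,1,1,1,1).

Computing H_k = (kernel of ∂_k) / (image of ∂_{k+1}):

  H_0: rank C_0 − rank ∂_1 = 8 − 7 = 1, and the invariant factors of ∂_1 are all 1, so H_0 ≅ Z.
  H_1: rank ker ∂_1 − rank ∂_2 = (24 − 7) − 15 = 2, and the invariant factors of ∂_2 are all 1, so H_1 ≅ Z^2.
  H_2: rank ker ∂_2 − rank ∂_3 = (16 − 15) − 0 = 1, and there is no ∂_3, so H_2 ≅ Z.

H_0 ≅ Z,  H_1 ≅ Z^2,  H_2 ≅ Z.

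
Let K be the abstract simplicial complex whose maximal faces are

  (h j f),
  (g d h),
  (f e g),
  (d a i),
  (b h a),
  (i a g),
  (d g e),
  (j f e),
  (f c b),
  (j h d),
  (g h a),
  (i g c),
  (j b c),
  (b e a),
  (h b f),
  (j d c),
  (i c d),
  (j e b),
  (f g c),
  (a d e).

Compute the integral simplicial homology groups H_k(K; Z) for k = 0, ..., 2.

H_0 ≅ Z,  H_1 ≅ Z × Z/2,  H_2 = 0.

Order the vertices as a < b < c < d < e < f < g < h < i < j. Listing each simplex with vertices in this order, K has dimension 2 with simplices:

  0-simplices (10): a, b, c, d, e, f, g, h, i, j
  1-simplices (30): ab, ad, ae, ag, ah, ai, bc, be, bf, bh, bj, cd, cf, cg, ci, cj, de, dg, dh, di, dj, ef, eg, ej, fg, fh, fj, gh, gi, hj
  2-simplices (20): abe, abh, ade, adi, agh, agi, bcf, bcj, bej, bfh, cdi, cdj, cfg, cgi, deg, dgh, dhj, efg, efj, fhj

giving chain groups C_0 ≅ Z^10, C_1 ≅ Z^30, C_2 ≅ Z^20.

∂_1: C_1 → C_0 is given by ∂[p,q] = [q] − [p]. For instance
  ∂ef = f − e.
The 10×30 boundary matrix has rank 9 and Smith normal form diag(1,1,1,1,1,1,1,1,1).

The boundary map ∂_2: C_2 → C_1 sends each 2-simplex [p,q,r] to [q,r] − [p,r] + [p,q]. For instance
  ∂deg = eg − dg + de,
  ∂cfg = fg − cg + cf.
The resulting 30×20 matrix has rank 20, and its Smith normal form has invariant factors (1,1,1,1,1,1,1,1,1,1,1,1,1,1,1,1,1,1,1,2).

Reading off H_k = ker ∂_k / im ∂_{k+1}:

  H_0: rank C_0 − rank ∂_1 = 10 − 9 = 1, and the invariant factors of ∂_1 are all 1, so H_0 = Z.
  H_1: rank ker ∂_1 − rank ∂_2 = (30 − 9) − 20 = 1, and ∂_2 has invariant factor 2 > 1, so H_1 = Z × Z/2.
  H_2: rank ker ∂_2 − rank ∂_3 = (20 − 20) − 0 = 0, and there is no ∂_3, so H_2 = 0.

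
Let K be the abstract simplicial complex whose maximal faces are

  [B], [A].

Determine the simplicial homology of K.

Take the total order A < B on the vertex set. Then K (dimension 0) consists of the simplices:

  0-simplices (2): A, B

so the chain groups are C_0 ≅ Z^2.

Computing H_k = (kernel of ∂_k) / (image of ∂_{k+1}):

  H_0: rank C_0 − rank ∂_1 = 2 − 0 = 2, and there is no ∂_1, so H_0 ≅ Z^2.

(K is a triangulation of a set of 2 points.)

H_0 = Z^2.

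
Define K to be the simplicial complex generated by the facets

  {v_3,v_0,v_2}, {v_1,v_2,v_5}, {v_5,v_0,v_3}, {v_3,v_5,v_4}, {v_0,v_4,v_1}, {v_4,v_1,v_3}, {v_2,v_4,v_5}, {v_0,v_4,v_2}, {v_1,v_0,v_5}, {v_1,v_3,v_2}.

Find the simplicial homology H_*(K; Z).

Fix the vertex order v_0 < v_1 < v_2 < v_3 < v_4 < v_5 and write every simplex with vertices in increasing order. Then dim K = 2 and the simplices of K are:

  0-simplices (6): [v_0], [v_1], [v_2], [v_3], [v_4], [v_5]
  1-simplices (15): (15 of them)
  2-simplices (10): [v_0,v_1,v_4], [v_0,v_1,v_5], [v_0,v_2,v_3], [v_0,v_2,v_4], [v_0,v_3,v_5], [v_1,v_2,v_3], [v_1,v_2,v_5], [v_1,v_3,v_4], [v_2,v_4,v_5], [v_3,v_4,v_5]

so the chain groups are C_0 ≅ Z^6, C_1 ≅ Z^15, C_2 ≅ Z^10.

∂_1: C_1 → C_0 sends each edge [p,q] (with p < q) to q − p.
This gives a 6×15 integer matrix of rank 5; reducing to Smith normal form yields diagonal entries (1,1,1,1,1).

∂_2: C_2 → C_1 sends each 2-simplex [p,q,r] to [q,r] − [p,r] + [p,q]. For instance
  ∂[v_1,v_3,v_4] = [v_3,v_4] − [v_1,v_4] + [v_1,v_3],
  ∂[v_3,v_4,v_5] = [v_4,v_5] − [v_3,v_5] + [v_3,v_4].
The 15×10 boundary matrix has rank 10 and Smith normal form diag(1,1,1,1,1,1,1,1,1,2).

Computing H_k = (kernel of ∂_k) / (image of ∂_{k+1}):

  H_0: rank C_0 − rank ∂_1 = 6 − 5 = 1, and the invariant factors of ∂_1 are all 1, so H_0 = Z.
  H_1: rank ker ∂_1 − rank ∂_2 = (15 − 5) − 10 = 0, and ∂_2 has invariant factor 2 > 1, so H_1 = Z/2.
  H_2: rank ker ∂_2 − rank ∂_3 = (10 − 10) − 0 = 0, and there is no ∂_3, so H_2 = 0.

As a check, the Euler characteristic is 6 − 15 + 10 = 1, which agrees with 1 − 0 + 0 = 1.
(K is a triangulation of the real projective plane RP^2.)

H_0 = Z,  H_1 = Z/2,  H_2 = 0.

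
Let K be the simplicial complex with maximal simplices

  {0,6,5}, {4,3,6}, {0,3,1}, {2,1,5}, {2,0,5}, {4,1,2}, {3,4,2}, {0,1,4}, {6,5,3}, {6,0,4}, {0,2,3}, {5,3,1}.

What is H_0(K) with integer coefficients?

Order the vertices as 0 < 1 < 2 < 3 < 4 < 5 < 6. Listing each simplex with vertices in this order, K has dimension 2 with simplices:

  0-simplices (7): [0], [1], [2], [3], [4], [5], [6]
  1-simplices (18): [0,1], [0,2], [0,3], [0,4], [0,5], [0,6], [1,2], [1,3], [1,4], [1,5], [2,3], [2,4], [2,5], [3,4], [3,5], [3,6], [4,6], [5,6]
  2-simplices (12): [0,1,3], [0,1,4], [0,2,3], [0,2,5], [0,4,6], [0,5,6], [1,2,4], [1,2,5], [1,3,5], [2,3,4], [3,4,6], [3,5,6]

so the chain groups are C_0 ≅ Z^7, C_1 ≅ Z^18, C_2 ≅ Z^12.

∂_1: C_1 → C_0 maps an edge to its endpoints' difference, ∂[p,q] = q − p.
As a 7×18 matrix over Z this has rank 6, with invariant factors (1,1,1,1,1,1).

Boundary ∂_2: C_2 → C_1 maps a triangle to the signed sum of its edges. For instance
  ∂[1,2,4] = [2,4] − [1,4] + [1,2],
  ∂[0,2,3] = [2,3] − [0,3] + [0,2].
The 18×12 boundary matrix has rank 12 and Smith normal form diag(1,1,1,1,1,1,1,1,1,1,1,2).

Reading off H_k = ker ∂_k / im ∂_{k+1}:

  H_0: rank C_0 − rank ∂_1 = 7 − 6 = 1, and the invariant factors of ∂_1 are all 1, so H_0 ≅ Z.

H_0 ≅ Z.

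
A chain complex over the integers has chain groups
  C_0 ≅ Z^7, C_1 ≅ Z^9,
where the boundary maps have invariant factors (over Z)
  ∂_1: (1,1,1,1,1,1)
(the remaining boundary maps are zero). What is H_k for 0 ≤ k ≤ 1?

H_0 ≅ Z,  H_1 ≅ Z^3.

H_0: b_0 = 7 − 0 − 6 = 1; torsion from ∂_1 factors > 1: none. So H_0 ≅ Z.
H_1: b_1 = 9 − 6 − 0 = 3; torsion from ∂_2 factors > 1: none. So H_1 ≅ Z^3.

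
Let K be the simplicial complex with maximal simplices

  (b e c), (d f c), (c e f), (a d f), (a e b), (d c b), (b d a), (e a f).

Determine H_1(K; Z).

H_1 ≅ 0.

Take the total order a < b < c < d < e < f on the vertex set. Then K (dimension 2) consists of the simplices:

  0-simplices (6): a, b, c, d, e, f
  1-simplices (12): ab, ad, ae, af, bc, bd, be, cd, ce, cf, df, ef
  2-simplices (8): abd, abe, adf, aef, bcd, bce, cdf, cef

so the chain groups are C_0 ≅ Z^6, C_1 ≅ Z^12, C_2 ≅ Z^8.

The boundary map ∂_1: C_1 → C_0 maps an edge to its endpoints' difference, ∂[p,q] = q − p. For instance
  ∂cf = f − c.
The resulting 6×12 matrix has rank 5, and its Smith normal form has invariant factors (1,1,1,1,1).

The boundary map ∂_2: C_2 → C_1 sends each 2-simplex [p,q,r] to [q,r] − [p,r] + [p,q]. For instance
  ∂bcd = cd − bd + bc,
  ∂cdf = df − cf + cd.
As a 12×8 matrix over Z this has rank 7, with invariant factors (1,1,1,1,1,1,1).

Reading off H_k = ker ∂_k / im ∂_{k+1}:

  H_1: rank ker ∂_1 − rank ∂_2 = (12 − 5) − 7 = 0, and the invariant factors of ∂_2 are all 1, so H_1 ≅ 0.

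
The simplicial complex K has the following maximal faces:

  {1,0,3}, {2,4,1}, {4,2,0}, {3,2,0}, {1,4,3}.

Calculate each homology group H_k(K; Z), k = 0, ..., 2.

We work with the vertex ordering 0 < 1 < 2 < 3 < 4. The simplices of K, each written with vertices in increasing order, are:

  0-simplices (5): [0], [1], [2], [3], [4]
  1-simplices (10): [0,1], [0,2], [0,3], [0,4], [1,2], [1,3], [1,4], [2,3], [2,4], [3,4]
  2-simplices (5): [0,1,3], [0,2,3], [0,2,4], [1,2,4], [1,3,4]

Hence C_0 ≅ Z^5, C_1 ≅ Z^10, C_2 ≅ Z^5.

∂_1: C_1 → C_0 sends each edge [p,q] (with p < q) to q − p. For instance
  ∂[1,3] = [3] − [1].
As a 5×10 matrix over Z this has rank 4, with invariant factors (1,1,1,1).

The boundary map ∂_2: C_2 → C_1 maps a triangle to the signed sum of its edges. For instance
  ∂[1,3,4] = [3,4] − [1,4] + [1,3],
  ∂[1,2,4] = [2,4] − [1,4] + [1,2].
As a 10×5 matrix over Z this has rank 5, with invariant factors (1,1,1,1,1).

Computing H_k = (kernel of ∂_k) / (image of ∂_{k+1}):

  H_0: rank C_0 − rank ∂_1 = 5 − 4 = 1, and the invariant factors of ∂_1 are all 1, so H_0 = Z.
  H_1: rank ker ∂_1 − rank ∂_2 = (10 − 4) − 5 = 1, and the invariant factors of ∂_2 are all 1, so H_1 = Z.
  H_2: rank ker ∂_2 − rank ∂_3 = (5 − 5) − 0 = 0, and there is no ∂_3, so H_2 = 0.

H_0 ≅ Z,  H_1 ≅ Z,  H_2 = 0.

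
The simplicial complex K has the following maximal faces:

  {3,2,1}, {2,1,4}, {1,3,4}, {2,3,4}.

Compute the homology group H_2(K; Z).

K has 4 vertices, 6 edges, 4 triangles.
rank ∂_2 = 3, rank ∂_3 = 0 ⇒ b_2 = 4 − 3 − 0 = 1. So H_2 = Z.

H_2 = Z.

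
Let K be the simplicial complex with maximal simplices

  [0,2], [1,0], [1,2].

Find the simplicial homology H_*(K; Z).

H_0 = Z,  H_1 = Z.

We work with the vertex ordering 0 < 1 < 2. The simplices of K, each written with vertices in increasing order, are:

  0-simplices (3): [0], [1], [2]
  1-simplices (3): [0,1], [0,2], [1,2]

giving chain groups C_0 ≅ Z^3, C_1 ≅ Z^3.

Boundary ∂_1: C_1 → C_0 is given by ∂[p,q] = [q] − [p].
As a 3×3 matrix over Z this has rank 2, with invariant factors (1,1).

Computing H_k = (kernel of ∂_k) / (image of ∂_{k+1}):

  H_0: rank C_0 − rank ∂_1 = 3 − 2 = 1, and the invariant factors of ∂_1 are all 1, so H_0 ≅ Z.
  H_1: rank ker ∂_1 − rank ∂_2 = (3 − 2) − 0 = 1, and there is no ∂_2, so H_1 ≅ Z.

As a check, the Euler characteristic is 3 − 3 = 0, which agrees with 1 − 1 = 0.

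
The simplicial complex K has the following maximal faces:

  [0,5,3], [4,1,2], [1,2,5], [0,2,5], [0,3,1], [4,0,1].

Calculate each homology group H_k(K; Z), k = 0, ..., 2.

K has 6 vertices, 12 edges, 6 triangles.
rank ∂_0 = 0, rank ∂_1 = 5 ⇒ b_0 = 6 − 0 − 5 = 1; all invariant factors of ∂_1 are 1 so no torsion. So H_0 ≅ Z.
rank ∂_1 = 5, rank ∂_2 = 6 ⇒ b_1 = 12 − 5 − 6 = 1; all invariant factors of ∂_2 are 1 so no torsion. So H_1 ≅ Z.
rank ∂_2 = 6, rank ∂_3 = 0 ⇒ b_2 = 6 − 6 − 0 = 0. So H_2 ≅ 0.

H_0 = Z,  H_1 = Z,  H_2 = 0.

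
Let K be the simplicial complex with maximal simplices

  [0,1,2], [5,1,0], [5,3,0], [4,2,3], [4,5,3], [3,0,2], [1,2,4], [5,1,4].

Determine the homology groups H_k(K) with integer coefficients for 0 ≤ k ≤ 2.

Fix the vertex order 0 < 1 < 2 < 3 < 4 < 5 and write every simplex with vertices in increasing order. Then dim K = 2 and the simplices of K are:

  0-simplices (6): [0], [1], [2], [3], [4], [5]
  1-simplices (12): [0,1], [0,2], [0,3], [0,5], [1,2], [1,4], [1,5], [2,3], [2,4], [3,4], [3,5], [4,5]
  2-simplices (8): [0,1,2], [0,1,5], [0,2,3], [0,3,5], [1,2,4], [1,4,5], [2,3,4], [3,4,5]

so the chain groups are C_0 ≅ Z^6, C_1 ≅ Z^12, C_2 ≅ Z^8.

∂_1: C_1 → C_0 maps an edge to its endpoints' difference, ∂[p,q] = q − p.
This gives a 6×12 integer matrix of rank 5; reducing to Smith normal form yields diagonal entries (1,1,1,1,1).

Boundary ∂_2: C_2 → C_1 sends each 2-simplex [p,q,r] to [q,r] − [p,r] + [p,q]. For instance
  ∂[0,2,3] = [2,3] − [0,3] + [0,2],
  ∂[1,2,4] = [2,4] − [1,4] + [1,2].
The 12×8 boundary matrix has rank 7 and Smith normal form diag(1,1,1,1,1,1,1).

Computing H_k = (kernel of ∂_k) / (image of ∂_{k+1}):

  H_0: rank C_0 − rank ∂_1 = 6 − 5 = 1, and the invariant factors of ∂_1 are all 1, so H_0 = Z.
  H_1: rank ker ∂_1 − rank ∂_2 = (12 − 5) − 7 = 0, and the invariant factors of ∂_2 are all 1, so H_1 = 0.
  H_2: rank ker ∂_2 − rank ∂_3 = (8 − 7) − 0 = 1, and there is no ∂_3, so H_2 = Z.

As a check, the Euler characteristic is 6 − 12 + 8 = 2, which agrees with 1 − 0 + 1 = 2.

H_0 = Z,  H_1 = 0,  H_2 = Z.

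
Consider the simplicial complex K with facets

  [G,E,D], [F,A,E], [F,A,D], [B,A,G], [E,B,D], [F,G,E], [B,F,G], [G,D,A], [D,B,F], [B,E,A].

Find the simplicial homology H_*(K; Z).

H_0 ≅ Z,  H_1 ≅ Z/2,  H_2 = 0.

Order the vertices as A < B < D < E < F < G. Listing each simplex with vertices in this order, K has dimension 2 with simplices:

  0-simplices (6): A, B, D, E, F, G
  1-simplices (15): AB, AD, AE, AF, AG, BD, BE, BF, BG, DE, DF, DG, EF, EG, FG
  2-simplices (10): ABE, ABG, ADF, ADG, AEF, BDE, BDF, BFG, DEG, EFG

giving chain groups C_0 ≅ Z^6, C_1 ≅ Z^15, C_2 ≅ Z^10.

Boundary ∂_1: C_1 → C_0 is given by ∂[p,q] = [q] − [p]. For instance
  ∂FG = G − F.
As a 6×15 matrix over Z this has rank 5, with invariant factors (1,1,1,1,1).

Boundary ∂_2: C_2 → C_1 sends each 2-simplex [p,q,r] to [q,r] − [p,r] + [p,q]. For instance
  ∂AEF = EF − AF + AE,
  ∂ABG = BG − AG + AB.
The 15×10 boundary matrix has rank 10 and Smith normal form diag(1,1,1,1,1,1,1,1,1,2).

Reading off H_k = ker ∂_k / im ∂_{k+1}:

  H_0: rank C_0 − rank ∂_1 = 6 − 5 = 1, and the invariant factors of ∂_1 are all 1, so H_0 = Z.
  H_1: rank ker ∂_1 − rank ∂_2 = (15 − 5) − 10 = 0, and ∂_2 has invariant factor 2 > 1, so H_1 = Z/2.
  H_2: rank ker ∂_2 − rank ∂_3 = (10 − 10) − 0 = 0, and there is no ∂_3, so H_2 = 0.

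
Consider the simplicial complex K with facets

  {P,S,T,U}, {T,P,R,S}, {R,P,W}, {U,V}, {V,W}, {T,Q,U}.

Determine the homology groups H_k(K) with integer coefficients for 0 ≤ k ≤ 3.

Order the vertices as P < Q < R < S < T < U < V < W. Listing each simplex with vertices in this order, K has dimension 3 with simplices:

  0-simplices (8): P, Q, R, S, T, U, V, W
  1-simplices (15): PR, PS, PT, PU, PW, QT, QU, RS, RT, RW, ST, SU, TU, UV, VW
  2-simplices (9): PRS, PRT, PRW, PST, PSU, PTU, QTU, RST, STU
  3-simplices (2): PRST, PSTU

so the chain groups are C_0 ≅ Z^8, C_1 ≅ Z^15, C_2 ≅ Z^9, C_3 ≅ Z^2.

∂_1: C_1 → C_0 maps an edge to its endpoints' difference, ∂[p,q] = q − p.
This gives a 8×15 integer matrix of rank 7; reducing to Smith normal form yields diagonal entries (1,1,1,1,1,1,1).

The boundary map ∂_2: C_2 → C_1 sends each 2-simplex [p,q,r] to [q,r] − [p,r] + [p,q]. For instance
  ∂STU = TU − SU + ST,
  ∂PRS = RS − PS + PR.
The 15×9 boundary matrix has rank 7 and Smith normal form diag(1,1,1,1,1,1,1).

Boundary ∂_3: C_3 → C_2 sends each 3-simplex σ to the alternating sum Σ_i (−1)^i (σ with its i-th vertex removed). For instance
  ∂PRST = RST − PST + PRT − PRS,
  ∂PSTU = STU − PTU + PSU − PST.
This gives a 9×2 integer matrix of rank 2; reducing to Smith normal form yields diagonal entries (1,1).

Now H_k = ker ∂_k / im ∂_{k+1}, so:

  H_0: rank C_0 − rank ∂_1 = 8 − 7 = 1, and the invariant factors of ∂_1 are all 1, so H_0 ≅ Z.
  H_1: rank ker ∂_1 − rank ∂_2 = (15 − 7) − 7 = 1, and the invariant factors of ∂_2 are all 1, so H_1 ≅ Z.
  H_2: rank ker ∂_2 − rank ∂_3 = (9 − 7) − 2 = 0, and the invariant factors of ∂_3 are all 1, so H_2 ≅ 0.
  H_3: rank ker ∂_3 − rank ∂_4 = (2 − 2) − 0 = 0, and there is no ∂_4, so H_3 ≅ 0.

H_0 ≅ Z,  H_1 ≅ Z,  H_2 = 0,  H_3 = 0.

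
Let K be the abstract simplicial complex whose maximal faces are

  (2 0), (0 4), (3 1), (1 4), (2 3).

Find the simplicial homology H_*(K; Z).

K has 5 vertices, 5 edges.
rank ∂_0 = 0, rank ∂_1 = 4 ⇒ b_0 = 5 − 0 − 4 = 1; all invariant factors of ∂_1 are 1 so no torsion. So H_0 ≅ Z.
rank ∂_1 = 4, rank ∂_2 = 0 ⇒ b_1 = 5 − 4 − 0 = 1. So H_1 ≅ Z.

H_0 = Z,  H_1 = Z.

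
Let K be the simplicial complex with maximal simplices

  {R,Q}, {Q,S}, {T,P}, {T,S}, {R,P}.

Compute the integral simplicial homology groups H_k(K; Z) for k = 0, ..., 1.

Take the total order P < Q < R < S < T on the vertex set. Then K (dimension 1) consists of the simplices:

  0-simplices (5): P, Q, R, S, T
  1-simplices (5): PR, PT, QR, QS, ST

giving chain groups C_0 ≅ Z^5, C_1 ≅ Z^5.

Boundary ∂_1: C_1 → C_0 is given by ∂[p,q] = [q] − [p]. For instance
  ∂PR = R − P.
The resulting 5×5 matrix has rank 4, and its Smith normal form has invariant factors (1,1,1,1).

From H_k ≅ ker(∂_k) / im(∂_{k+1}) we obtain:

  H_0: rank C_0 − rank ∂_1 = 5 − 4 = 1, and the invariant factors of ∂_1 are all 1, so H_0 = Z.
  H_1: rank ker ∂_1 − rank ∂_2 = (5 − 4) − 0 = 1, and there is no ∂_2, so H_1 = Z.

(K is a triangulation of the circle S^1.)

H_0 ≅ Z,  H_1 ≅ Z.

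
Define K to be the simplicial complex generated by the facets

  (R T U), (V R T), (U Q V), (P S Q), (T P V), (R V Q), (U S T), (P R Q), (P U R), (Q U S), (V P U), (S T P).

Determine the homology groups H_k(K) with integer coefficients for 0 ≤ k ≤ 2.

Fix the vertex order P < Q < R < S < T < U < V and write every simplex with vertices in increasing order. Then dim K = 2 and the simplices of K are:

  0-simplices (7): P, Q, R, S, T, U, V
  1-simplices (18): PQ, PR, PS, PT, PU, PV, QR, QS, QU, QV, RT, RU, RV, ST, SU, TU, TV, UV
  2-simplices (12): PQR, PQS, PRU, PST, PTV, PUV, QRV, QSU, QUV, RTU, RTV, STU

so the chain groups are C_0 ≅ Z^7, C_1 ≅ Z^18, C_2 ≅ Z^12.

Boundary ∂_1: C_1 → C_0 sends each edge [p,q] (with p < q) to q − p. For instance
  ∂QV = V − Q.
This gives a 7×18 integer matrix of rank 6; reducing to Smith normal form yields diagonal entries (1,1,1,1,1,1).

The boundary map ∂_2: C_2 → C_1 sends each 2-simplex [p,q,r] to [q,r] − [p,r] + [p,q]. For instance
  ∂QRV = RV − QV + QR,
  ∂QUV = UV − QV + QU.
As a 18×12 matrix over Z this has rank 12, with invariant factors (1,1,1,1,1,1,1,1,1,1,1,2).

Reading off H_k = ker ∂_k / im ∂_{k+1}:

  H_0: rank C_0 − rank ∂_1 = 7 − 6 = 1, and the invariant factors of ∂_1 are all 1, so H_0 ≅ Z.
  H_1: rank ker ∂_1 − rank ∂_2 = (18 − 6) − 12 = 0, and ∂_2 has invariant factor 2 > 1, so H_1 ≅ Z/2Z.
  H_2: rank ker ∂_2 − rank ∂_3 = (12 − 12) − 0 = 0, and there is no ∂_3, so H_2 ≅ 0.

H_0 = Z,  H_1 = Z/2Z,  H_2 = 0.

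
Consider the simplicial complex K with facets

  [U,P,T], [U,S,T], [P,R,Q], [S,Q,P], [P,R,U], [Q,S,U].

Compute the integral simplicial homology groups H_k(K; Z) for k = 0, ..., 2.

H_0 ≅ Z,  H_1 ≅ Z,  H_2 = 0.

Fix the vertex order P < Q < R < S < T < U and write every simplex with vertices in increasing order. Then dim K = 2 and the simplices of K are:

  0-simplices (6): P, Q, R, S, T, U
  1-simplices (12): PQ, PR, PS, PT, PU, QR, QS, QU, RU, ST, SU, TU
  2-simplices (6): PQR, PQS, PRU, PTU, QSU, STU

giving chain groups C_0 ≅ Z^6, C_1 ≅ Z^12, C_2 ≅ Z^6.

Boundary ∂_1: C_1 → C_0 is given by ∂[p,q] = [q] − [p].
This gives a 6×12 integer matrix of rank 5; reducing to Smith normal form yields diagonal entries (1,1,1,1,1).

Boundary ∂_2: C_2 → C_1 maps a triangle to the signed sum of its edges. For instance
  ∂PRU = RU − PU + PR,
  ∂STU = TU − SU + ST.
The resulting 12×6 matrix has rank 6, and its Smith normal form has invariant factors (1,1,1,1,1,1).

Computing H_k = (kernel of ∂_k) / (image of ∂_{k+1}):

  H_0: rank C_0 − rank ∂_1 = 6 − 5 = 1, and the invariant factors of ∂_1 are all 1, so H_0 ≅ Z.
  H_1: rank ker ∂_1 − rank ∂_2 = (12 − 5) − 6 = 1, and the invariant factors of ∂_2 are all 1, so H_1 ≅ Z.
  H_2: rank ker ∂_2 − rank ∂_3 = (6 − 6) − 0 = 0, and there is no ∂_3, so H_2 ≅ 0.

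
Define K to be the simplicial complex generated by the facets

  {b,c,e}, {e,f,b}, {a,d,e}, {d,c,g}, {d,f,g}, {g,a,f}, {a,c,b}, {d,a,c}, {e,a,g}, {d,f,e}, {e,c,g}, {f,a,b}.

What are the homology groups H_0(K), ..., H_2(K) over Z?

H_0 = Z,  H_1 = Z_2,  H_2 = 0.

Take the total order a < b < c < d < e < f < g on the vertex set. Then K (dimension 2) consists of the simplices:

  0-simplices (7): a, b, c, d, e, f, g
  1-simplices (18): ab, ac, ad, ae, af, ag, bc, be, bf, cd, ce, cg, de, df, dg, ef, eg, fg
  2-simplices (12): abc, abf, acd, ade, aeg, afg, bce, bef, cdg, ceg, def, dfg

giving chain groups C_0 ≅ Z^7, C_1 ≅ Z^18, C_2 ≅ Z^12.

Boundary ∂_1: C_1 → C_0 is given by ∂[p,q] = [q] − [p]. For instance
  ∂ag = g − a.
The resulting 7×18 matrix has rank 6, and its Smith normal form has invariant factors (1,1,1,1,1,1).

The boundary map ∂_2: C_2 → C_1 sends each 2-simplex [p,q,r] to [q,r] − [p,r] + [p,q]. For instance
  ∂bef = ef − bf + be,
  ∂bce = ce − be + bc.
The 18×12 boundary matrix has rank 12 and Smith normal form diag(1,1,1,1,1,1,1,1,1,1,1,2).

Now H_k = ker ∂_k / im ∂_{k+1}, so:

  H_0: rank C_0 − rank ∂_1 = 7 − 6 = 1, and the invariant factors of ∂_1 are all 1, so H_0 = Z.
  H_1: rank ker ∂_1 − rank ∂_2 = (18 − 6) − 12 = 0, and ∂_2 has invariant factor 2 > 1, so H_1 = Z_2.
  H_2: rank ker ∂_2 − rank ∂_3 = (12 − 12) − 0 = 0, and there is no ∂_3, so H_2 = 0.

(K is a triangulation of the real projective plane RP^2.)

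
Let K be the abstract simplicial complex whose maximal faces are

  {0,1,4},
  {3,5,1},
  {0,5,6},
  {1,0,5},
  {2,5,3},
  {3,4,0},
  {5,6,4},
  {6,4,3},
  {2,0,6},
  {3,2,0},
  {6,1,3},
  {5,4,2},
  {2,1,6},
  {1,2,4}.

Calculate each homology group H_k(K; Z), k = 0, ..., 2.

H_0 ≅ Z,  H_1 ≅ Z^2,  H_2 ≅ Z.

Take the total order 0 < 1 < 2 < 3 < 4 < 5 < 6 on the vertex set. Then K (dimension 2) consists of the simplices:

  0-simplices (7): [0], [1], [2], [3], [4], [5], [6]
  1-simplices (21): [0,1], [0,2], [0,3], [0,4], [0,5], [0,6], [1,2], [1,3], [1,4], [1,5], [1,6], [2,3], [2,4], [2,5], [2,6], [3,4], [3,5], [3,6], [4,5], [4,6], [5,6]
  2-simplices (14): [0,1,4], [0,1,5], [0,2,3], [0,2,6], [0,3,4], [0,5,6], [1,2,4], [1,2,6], [1,3,5], [1,3,6], [2,3,5], [2,4,5], [3,4,6], [4,5,6]

so the chain groups are C_0 ≅ Z^7, C_1 ≅ Z^21, C_2 ≅ Z^14.

Boundary ∂_1: C_1 → C_0 is given by ∂[p,q] = [q] − [p]. For instance
  ∂[3,6] = [6] − [3].
The resulting 7×21 matrix has rank 6, and its Smith normal form has invariant factors (1,1,1,1,1,1).

Boundary ∂_2: C_2 → C_1 maps a triangle to the signed sum of its edges. For instance
  ∂[2,3,5] = [3,5] − [2,5] + [2,3],
  ∂[0,3,4] = [3,4] − [0,4] + [0,3].
As a 21×14 matrix over Z this has rank 13, with invariant factors (1,1,1,1,1,1,1,1,1,1,1,1,1).

Reading off H_k = ker ∂_k / im ∂_{k+1}:

  H_0: rank C_0 − rank ∂_1 = 7 − 6 = 1, and the invariant factors of ∂_1 are all 1, so H_0 ≅ Z.
  H_1: rank ker ∂_1 − rank ∂_2 = (21 − 6) − 13 = 2, and the invariant factors of ∂_2 are all 1, so H_1 ≅ Z^2.
  H_2: rank ker ∂_2 − rank ∂_3 = (14 − 13) − 0 = 1, and there is no ∂_3, so H_2 ≅ Z.

As a check, the Euler characteristic is 7 − 21 + 14 = 0, which agrees with 1 − 2 + 1 = 0.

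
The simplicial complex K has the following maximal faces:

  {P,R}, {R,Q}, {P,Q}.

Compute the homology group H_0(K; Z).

H_0 ≅ Z.

Order the vertices as P < Q < R. Listing each simplex with vertices in this order, K has dimension 1 with simplices:

  0-simplices (3): P, Q, R
  1-simplices (3): PQ, PR, QR

giving chain groups C_0 ≅ Z^3, C_1 ≅ Z^3.

Boundary ∂_1: C_1 → C_0 sends each edge [p,q] (with p < q) to q − p.
The resulting 3×3 matrix has rank 2, and its Smith normal form has invariant factors (1,1).

From H_k ≅ ker(∂_k) / im(∂_{k+1}) we obtain:

  H_0: rank C_0 − rank ∂_1 = 3 − 2 = 1, and the invariant factors of ∂_1 are all 1, so H_0 ≅ Z.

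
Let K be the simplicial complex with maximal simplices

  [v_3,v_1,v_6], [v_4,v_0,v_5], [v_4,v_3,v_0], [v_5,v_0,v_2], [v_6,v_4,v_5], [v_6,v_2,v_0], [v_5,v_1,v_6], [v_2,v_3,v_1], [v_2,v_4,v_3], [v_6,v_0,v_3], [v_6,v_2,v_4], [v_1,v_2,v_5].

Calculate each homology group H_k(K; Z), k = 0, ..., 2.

H_0 ≅ Z,  H_1 ≅ Z/2,  H_2 = 0.

We work with the vertex ordering v_0 < v_1 < v_2 < v_3 < v_4 < v_5 < v_6. The simplices of K, each written with vertices in increasing order, are:

  0-simplices (7): [v_0], [v_1], [v_2], [v_3], [v_4], [v_5], [v_6]
  1-simplices (18): (18 of them)
  2-simplices (12): (12 of them)

so the chain groups are C_0 ≅ Z^7, C_1 ≅ Z^18, C_2 ≅ Z^12.

The boundary map ∂_1: C_1 → C_0 is given by ∂[p,q] = [q] − [p]. For instance
  ∂[v_0,v_4] = [v_4] − [v_0].
This gives a 7×18 integer matrix of rank 6; reducing to Smith normal form yields diagonal entries (1,1,1,1,1,1).

The boundary map ∂_2: C_2 → C_1 maps a triangle to the signed sum of its edges. For instance
  ∂[v_1,v_5,v_6] = [v_5,v_6] − [v_1,v_6] + [v_1,v_5],
  ∂[v_4,v_5,v_6] = [v_5,v_6] − [v_4,v_6] + [v_4,v_5].
As a 18×12 matrix over Z this has rank 12, with invariant factors (1,1,1,1,1,1,1,1,1,1,1,2).

Reading off H_k = ker ∂_k / im ∂_{k+1}:

  H_0: rank C_0 − rank ∂_1 = 7 − 6 = 1, and the invariant factors of ∂_1 are all 1, so H_0 = Z.
  H_1: rank ker ∂_1 − rank ∂_2 = (18 − 6) − 12 = 0, and ∂_2 has invariant factor 2 > 1, so H_1 = Z/2.
  H_2: rank ker ∂_2 − rank ∂_3 = (12 − 12) − 0 = 0, and there is no ∂_3, so H_2 = 0.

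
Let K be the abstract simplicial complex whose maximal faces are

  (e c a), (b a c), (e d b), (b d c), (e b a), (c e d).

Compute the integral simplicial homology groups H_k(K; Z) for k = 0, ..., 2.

Fix the vertex order a < b < c < d < e and write every simplex with vertices in increasing order. Then dim K = 2 and the simplices of K are:

  0-simplices (5): a, b, c, d, e
  1-simplices (9): ab, ac, ae, bc, bd, be, cd, ce, de
  2-simplices (6): abc, abe, ace, bcd, bde, cde

so the chain groups are C_0 ≅ Z^5, C_1 ≅ Z^9, C_2 ≅ Z^6.

The boundary map ∂_1: C_1 → C_0 is given by ∂[p,q] = [q] − [p]. For instance
  ∂be = e − b.
As a 5×9 matrix over Z this has rank 4, with invariant factors (1,1,1,1).

The boundary map ∂_2: C_2 → C_1 maps a triangle to the signed sum of its edges. For instance
  ∂ace = ce − ae + ac,
  ∂cde = de − ce + cd.
The resulting 9×6 matrix has rank 5, and its Smith normal form has invariant factors (1,1,1,1,1).

Now H_k = ker ∂_k / im ∂_{k+1}, so:

  H_0: rank C_0 − rank ∂_1 = 5 − 4 = 1, and the invariant factors of ∂_1 are all 1, so H_0 = Z.
  H_1: rank ker ∂_1 − rank ∂_2 = (9 − 4) − 5 = 0, and the invariant factors of ∂_2 are all 1, so H_1 = 0.
  H_2: rank ker ∂_2 − rank ∂_3 = (6 − 5) − 0 = 1, and there is no ∂_3, so H_2 = Z.

H_0 ≅ Z,  H_1 = 0,  H_2 ≅ Z.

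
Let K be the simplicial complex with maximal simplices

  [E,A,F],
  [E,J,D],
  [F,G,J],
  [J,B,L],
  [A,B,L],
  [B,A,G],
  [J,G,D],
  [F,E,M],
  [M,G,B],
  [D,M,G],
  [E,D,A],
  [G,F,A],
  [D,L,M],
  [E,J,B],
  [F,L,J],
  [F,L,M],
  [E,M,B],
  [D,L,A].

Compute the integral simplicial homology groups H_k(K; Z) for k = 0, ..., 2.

H_0 = Z,  H_1 = Z^2,  H_2 = Z.

Order the vertices as A < B < D < E < F < G < J < L < M. Listing each simplex with vertices in this order, K has dimension 2 with simplices:

  0-simplices (9): A, B, D, E, F, G, J, L, M
  1-simplices (27): AB, AD, AE, AF, AG, AL, BE, BG, BJ, BL, BM, DE, DG, DJ, DL, DM, EF, EJ, EM, FG, FJ, FL, FM, GJ, GM, JL, LM
  2-simplices (18): ABG, ABL, ADE, ADL, AEF, AFG, BEJ, BEM, BGM, BJL, DEJ, DGJ, DGM, DLM, EFM, FGJ, FJL, FLM

so the chain groups are C_0 ≅ Z^9, C_1 ≅ Z^27, C_2 ≅ Z^18.

Boundary ∂_1: C_1 → C_0 sends each edge [p,q] (with p < q) to q − p. For instance
  ∂DL = L − D.
This gives a 9×27 integer matrix of rank 8; reducing to Smith normal form yields diagonal entries (1,1,1,1,1,1,1,1).

Boundary ∂_2: C_2 → C_1 sends each 2-simplex [p,q,r] to [q,r] − [p,r] + [p,q]. For instance
  ∂FLM = LM − FM + FL,
  ∂DEJ = EJ − DJ + DE.
The 27×18 boundary matrix has rank 17 and Smith normal form diag(1,1,1,1,1,1,1,1,1,1,1,1,1,1,1,1,1).

From H_k ≅ ker(∂_k) / im(∂_{k+1}) we obtain:

  H_0: rank C_0 − rank ∂_1 = 9 − 8 = 1, and the invariant factors of ∂_1 are all 1, so H_0 = Z.
  H_1: rank ker ∂_1 − rank ∂_2 = (27 − 8) − 17 = 2, and the invariant factors of ∂_2 are all 1, so H_1 = Z^2.
  H_2: rank ker ∂_2 − rank ∂_3 = (18 − 17) − 0 = 1, and there is no ∂_3, so H_2 = Z.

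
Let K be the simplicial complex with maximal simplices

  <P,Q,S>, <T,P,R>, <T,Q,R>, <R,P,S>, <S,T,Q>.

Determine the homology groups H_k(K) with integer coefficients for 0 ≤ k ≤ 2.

H_0 = Z,  H_1 = Z,  H_2 = 0.

Fix the vertex order P < Q < R < S < T and write every simplex with vertices in increasing order. Then dim K = 2 and the simplices of K are:

  0-simplices (5): P, Q, R, S, T
  1-simplices (10): PQ, PR, PS, PT, QR, QS, QT, RS, RT, ST
  2-simplices (5): PQS, PRS, PRT, QRT, QST

so the chain groups are C_0 ≅ Z^5, C_1 ≅ Z^10, C_2 ≅ Z^5.

Boundary ∂_1: C_1 → C_0 is given by ∂[p,q] = [q] − [p].
The 5×10 boundary matrix has rank 4 and Smith normal form diag(1,1,1,1).

Boundary ∂_2: C_2 → C_1 maps a triangle to the signed sum of its edges. For instance
  ∂PRS = RS − PS + PR,
  ∂PRT = RT − PT + PR.
This gives a 10×5 integer matrix of rank 5; reducing to Smith normal form yields diagonal entries (1,1,1,1,1).

Computing H_k = (kernel of ∂_k) / (image of ∂_{k+1}):

  H_0: rank C_0 − rank ∂_1 = 5 − 4 = 1, and the invariant factors of ∂_1 are all 1, so H_0 ≅ Z.
  H_1: rank ker ∂_1 − rank ∂_2 = (10 − 4) − 5 = 1, and the invariant factors of ∂_2 are all 1, so H_1 ≅ Z.
  H_2: rank ker ∂_2 − rank ∂_3 = (5 − 5) − 0 = 0, and there is no ∂_3, so H_2 ≅ 0.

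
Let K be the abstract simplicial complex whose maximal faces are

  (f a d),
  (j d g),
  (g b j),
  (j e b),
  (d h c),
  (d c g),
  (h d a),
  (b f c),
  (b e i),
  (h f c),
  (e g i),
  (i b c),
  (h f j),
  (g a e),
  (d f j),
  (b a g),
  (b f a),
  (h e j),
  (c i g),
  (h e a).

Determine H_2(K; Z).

We work with the vertex ordering a < b < c < d < e < f < g < h < i < j. The simplices of K, each written with vertices in increasing order, are:

  0-simplices (10): a, b, c, d, e, f, g, h, i, j
  1-simplices (30): ab, ad, ae, af, ag, ah, bc, be, bf, bg, bi, bj, cd, cf, cg, ch, ci, df, dg, dh, dj, eg, eh, ei, ej, fh, fj, gi, gj, hj
  2-simplices (20): abf, abg, adf, adh, aeg, aeh, bcf, bci, bei, bej, bgj, cdg, cdh, cfh, cgi, dfj, dgj, egi, ehj, fhj

Hence C_0 ≅ Z^10, C_1 ≅ Z^30, C_2 ≅ Z^20.

The boundary map ∂_1: C_1 → C_0 maps an edge to its endpoints' difference, ∂[p,q] = q − p. For instance
  ∂ch = h − c.
The resulting 10×30 matrix has rank 9, and its Smith normal form has invariant factors (1,1,1,1,1,1,1,1,1).

Boundary ∂_2: C_2 → C_1 maps a triangle to the signed sum of its edges. For instance
  ∂cgi = gi − ci + cg,
  ∂dgj = gj − dj + dg.
The resulting 30×20 matrix has rank 20, and its Smith normal form has invariant factors (1,1,1,1,1,1,1,1,1,1,1,1,1,1,1,1,1,1,1,2).

Now H_k = ker ∂_k / im ∂_{k+1}, so:

  H_2: rank ker ∂_2 − rank ∂_3 = (20 − 20) − 0 = 0, and there is no ∂_3, so H_2 = 0.

(K is a triangulation of the Klein bottle.)

H_2 = 0.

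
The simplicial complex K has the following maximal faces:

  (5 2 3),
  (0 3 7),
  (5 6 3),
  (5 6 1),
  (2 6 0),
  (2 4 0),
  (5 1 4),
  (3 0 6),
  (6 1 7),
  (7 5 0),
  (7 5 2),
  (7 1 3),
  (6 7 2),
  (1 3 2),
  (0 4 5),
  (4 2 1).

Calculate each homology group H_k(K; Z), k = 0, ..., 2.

H_0 = Z,  H_1 = Z^2,  H_2 = Z.

Take the total order 0 < 1 < 2 < 3 < 4 < 5 < 6 < 7 on the vertex set. Then K (dimension 2) consists of the simplices:

  0-simplices (8): [0], [1], [2], [3], [4], [5], [6], [7]
  1-simplices (24): (24 of them)
  2-simplices (16): [0,2,4], [0,2,6], [0,3,6], [0,3,7], [0,4,5], [0,5,7], [1,2,3], [1,2,4], [1,3,7], [1,4,5], [1,5,6], [1,6,7], [2,3,5], [2,5,7], [2,6,7], [3,5,6]

so the chain groups are C_0 ≅ Z^8, C_1 ≅ Z^24, C_2 ≅ Z^16.

Boundary ∂_1: C_1 → C_0 maps an edge to its endpoints' difference, ∂[p,q] = q − p.
This gives a 8×24 integer matrix of rank 7; reducing to Smith normal form yields diagonal entries (1,1,1,1,1,1,1).

The boundary map ∂_2: C_2 → C_1 sends each 2-simplex [p,q,r] to [q,r] − [p,r] + [p,q]. For instance
  ∂[0,3,7] = [3,7] − [0,7] + [0,3],
  ∂[1,2,3] = [2,3] − [1,3] + [1,2].
The 24×16 boundary matrix has rank 15 and Smith normal form diag(1,1,1,1,1,1,1,1,1,1,1,1,1,1,1).

Computing H_k = (kernel of ∂_k) / (image of ∂_{k+1}):

  H_0: rank C_0 − rank ∂_1 = 8 − 7 = 1, and the invariant factors of ∂_1 are all 1, so H_0 ≅ Z.
  H_1: rank ker ∂_1 − rank ∂_2 = (24 − 7) − 15 = 2, and the invariant factors of ∂_2 are all 1, so H_1 ≅ Z^2.
  H_2: rank ker ∂_2 − rank ∂_3 = (16 − 15) − 0 = 1, and there is no ∂_3, so H_2 ≅ Z.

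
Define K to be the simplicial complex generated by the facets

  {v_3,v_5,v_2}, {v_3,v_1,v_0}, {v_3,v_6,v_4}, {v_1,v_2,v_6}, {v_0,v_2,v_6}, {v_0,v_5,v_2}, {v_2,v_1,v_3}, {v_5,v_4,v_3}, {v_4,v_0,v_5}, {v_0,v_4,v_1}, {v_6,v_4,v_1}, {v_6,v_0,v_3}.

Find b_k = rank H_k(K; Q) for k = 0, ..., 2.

b_0 = 1, b_1 = 0, b_2 = 0.

We work with the vertex ordering v_0 < v_1 < v_2 < v_3 < v_4 < v_5 < v_6. The simplices of K, each written with vertices in increasing order, are:

  0-simplices (7): [v_0], [v_1], [v_2], [v_3], [v_4], [v_5], [v_6]
  1-simplices (18): (18 of them)
  2-simplices (12): (12 of them)

so the chain groups are C_0 ≅ Z^7, C_1 ≅ Z^18, C_2 ≅ Z^12.

Boundary ∂_1: C_1 → C_0 sends each edge [p,q] (with p < q) to q − p. For instance
  ∂[v_1,v_2] = [v_2] − [v_1].
The 7×18 boundary matrix has rank 6 and Smith normal form diag(1,1,1,1,1,1).

The boundary map ∂_2: C_2 → C_1 acts by ∂[p,q,r] = [q,r] − [p,r] + [p,q]. For instance
  ∂[v_0,v_4,v_5] = [v_4,v_5] − [v_0,v_5] + [v_0,v_4],
  ∂[v_1,v_2,v_3] = [v_2,v_3] − [v_1,v_3] + [v_1,v_2].
The 18×12 boundary matrix has rank 12 and Smith normal form diag(1,1,1,1,1,1,1,1,1,1,1,2).

Now H_k = ker ∂_k / im ∂_{k+1}, so:

  H_0: rank C_0 − rank ∂_1 = 7 − 6 = 1, and the invariant factors of ∂_1 are all 1, so H_0 ≅ Z.
  H_1: rank ker ∂_1 − rank ∂_2 = (18 − 6) − 12 = 0, and ∂_2 has invariant factor 2 > 1, so H_1 ≅ Z/2Z.
  H_2: rank ker ∂_2 − rank ∂_3 = (12 − 12) − 0 = 0, and there is no ∂_3, so H_2 ≅ 0.

As a check, the Euler characteristic is 7 − 18 + 12 = 1, which agrees with 1 − 0 + 0 = 1.

Hence the Betti numbers are b_0 = 1, b_1 = 0, b_2 = 0.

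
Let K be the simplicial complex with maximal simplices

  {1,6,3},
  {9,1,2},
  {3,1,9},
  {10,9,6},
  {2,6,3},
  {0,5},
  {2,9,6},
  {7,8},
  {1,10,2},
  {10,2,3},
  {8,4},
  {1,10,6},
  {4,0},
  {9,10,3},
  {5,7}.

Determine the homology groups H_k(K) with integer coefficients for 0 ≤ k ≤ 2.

H_0 ≅ Z^2,  H_1 ≅ Z ⊕ Z/2Z,  H_2 = 0.

Order the vertices as 0 < 1 < 2 < 3 < 4 < 5 < 6 < 7 < 8 < 9 < 10. Listing each simplex with vertices in this order, K has dimension 2 with simplices:

  0-simplices (11): [0], [1], [2], [3], [4], [5], [6], [7], [8], [9], [10]
  1-simplices (20): [0,4], [0,5], [1,2], [1,3], [1,6], [1,9], [1,10], [2,3], [2,6], [2,9], [2,10], [3,6], [3,9], [3,10], [4,8], [5,7], [6,9], [6,10], [7,8], [9,10]
  2-simplices (10): [1,2,9], [1,2,10], [1,3,6], [1,3,9], [1,6,10], [2,3,6], [2,3,10], [2,6,9], [3,9,10], [6,9,10]

Hence C_0 ≅ Z^11, C_1 ≅ Z^20, C_2 ≅ Z^10.

Boundary ∂_1: C_1 → C_0 is given by ∂[p,q] = [q] − [p].
This gives a 11×20 integer matrix of rank 9; reducing to Smith normal form yields diagonal entries (1,1,1,1,1,1,1,1,1).

∂_2: C_2 → C_1 maps a triangle to the signed sum of its edges. For instance
  ∂[1,2,9] = [2,9] − [1,9] + [1,2],
  ∂[2,3,6] = [3,6] − [2,6] + [2,3].
The resulting 20×10 matrix has rank 10, and its Smith normal form has invariant factors (1,1,1,1,1,1,1,1,1,2).

Reading off H_k = ker ∂_k / im ∂_{k+1}:

  H_0: rank C_0 − rank ∂_1 = 11 − 9 = 2, and the invariant factors of ∂_1 are all 1, so H_0 = Z^2.
  H_1: rank ker ∂_1 − rank ∂_2 = (20 − 9) − 10 = 1, and ∂_2 has invariant factor 2 > 1, so H_1 = Z ⊕ Z/2Z.
  H_2: rank ker ∂_2 − rank ∂_3 = (10 − 10) − 0 = 0, and there is no ∂_3, so H_2 = 0.

As a check, the Euler characteristic is 11 − 20 + 10 = 1, which agrees with 2 − 1 + 0 = 1.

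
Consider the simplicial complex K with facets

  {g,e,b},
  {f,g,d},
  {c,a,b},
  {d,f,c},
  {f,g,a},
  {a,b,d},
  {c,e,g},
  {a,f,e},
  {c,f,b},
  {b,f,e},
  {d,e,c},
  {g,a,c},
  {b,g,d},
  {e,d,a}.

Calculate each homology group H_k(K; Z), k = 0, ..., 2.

Take the total order a < b < c < d < e < f < g on the vertex set. Then K (dimension 2) consists of the simplices:

  0-simplices (7): a, b, c, d, e, f, g
  1-simplices (21): ab, ac, ad, ae, af, ag, bc, bd, be, bf, bg, cd, ce, cf, cg, de, df, dg, ef, eg, fg
  2-simplices (14): abc, abd, acg, ade, aef, afg, bcf, bdg, bef, beg, cde, cdf, ceg, dfg

so the chain groups are C_0 ≅ Z^7, C_1 ≅ Z^21, C_2 ≅ Z^14.

∂_1: C_1 → C_0 sends each edge [p,q] (with p < q) to q − p. For instance
  ∂ae = e − a.
The 7×21 boundary matrix has rank 6 and Smith normal form diag(1,1,1,1,1,1).

Boundary ∂_2: C_2 → C_1 acts by ∂[p,q,r] = [q,r] − [p,r] + [p,q]. For instance
  ∂abc = bc − ac + ab,
  ∂afg = fg − ag + af.
As a 21×14 matrix over Z this has rank 13, with invariant factors (1,1,1,1,1,1,1,1,1,1,1,1,1).

Now H_k = ker ∂_k / im ∂_{k+1}, so:

  H_0: rank C_0 − rank ∂_1 = 7 − 6 = 1, and the invariant factors of ∂_1 are all 1, so H_0 ≅ Z.
  H_1: rank ker ∂_1 − rank ∂_2 = (21 − 6) − 13 = 2, and the invariant factors of ∂_2 are all 1, so H_1 ≅ Z^2.
  H_2: rank ker ∂_2 − rank ∂_3 = (14 − 13) − 0 = 1, and there is no ∂_3, so H_2 ≅ Z.

As a check, the Euler characteristic is 7 − 21 + 14 = 0, which agrees with 1 − 2 + 1 = 0.

H_0 = Z,  H_1 = Z^2,  H_2 = Z.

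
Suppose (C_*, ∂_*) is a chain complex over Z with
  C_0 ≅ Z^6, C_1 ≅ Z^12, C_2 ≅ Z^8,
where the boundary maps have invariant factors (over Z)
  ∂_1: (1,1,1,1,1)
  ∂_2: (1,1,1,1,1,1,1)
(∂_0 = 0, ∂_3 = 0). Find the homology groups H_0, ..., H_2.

H_0: b_0 = 6 − 0 − 5 = 1; torsion from ∂_1 factors > 1: none. So H_0 ≅ Z.
H_1: b_1 = 12 − 5 − 7 = 0; torsion from ∂_2 factors > 1: none. So H_1 ≅ 0.
H_2: b_2 = 8 − 7 − 0 = 1; torsion from ∂_3 factors > 1: none. So H_2 ≅ Z.

H_0 ≅ Z,  H_1 = 0,  H_2 ≅ Z.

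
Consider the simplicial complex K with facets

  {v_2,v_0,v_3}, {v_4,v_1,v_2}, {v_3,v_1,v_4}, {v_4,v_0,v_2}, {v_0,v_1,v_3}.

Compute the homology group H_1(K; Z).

H_1 ≅ Z.

Take the total order v_0 < v_1 < v_2 < v_3 < v_4 on the vertex set. Then K (dimension 2) consists of the simplices:

  0-simplices (5): [v_0], [v_1], [v_2], [v_3], [v_4]
  1-simplices (10): [v_0,v_1], [v_0,v_2], [v_0,v_3], [v_0,v_4], [v_1,v_2], [v_1,v_3], [v_1,v_4], [v_2,v_3], [v_2,v_4], [v_3,v_4]
  2-simplices (5): [v_0,v_1,v_3], [v_0,v_2,v_3], [v_0,v_2,v_4], [v_1,v_2,v_4], [v_1,v_3,v_4]

Hence C_0 ≅ Z^5, C_1 ≅ Z^10, C_2 ≅ Z^5.

∂_1: C_1 → C_0 maps an edge to its endpoints' difference, ∂[p,q] = q − p.
As a 5×10 matrix over Z this has rank 4, with invariant factors (1,1,1,1).

∂_2: C_2 → C_1 sends each 2-simplex [p,q,r] to [q,r] − [p,r] + [p,q]. For instance
  ∂[v_1,v_2,v_4] = [v_2,v_4] − [v_1,v_4] + [v_1,v_2],
  ∂[v_1,v_3,v_4] = [v_3,v_4] − [v_1,v_4] + [v_1,v_3].
The resulting 10×5 matrix has rank 5, and its Smith normal form has invariant factors (1,1,1,1,1).

From H_k ≅ ker(∂_k) / im(∂_{k+1}) we obtain:

  H_1: rank ker ∂_1 − rank ∂_2 = (10 − 4) − 5 = 1, and the invariant factors of ∂_2 are all 1, so H_1 ≅ Z.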